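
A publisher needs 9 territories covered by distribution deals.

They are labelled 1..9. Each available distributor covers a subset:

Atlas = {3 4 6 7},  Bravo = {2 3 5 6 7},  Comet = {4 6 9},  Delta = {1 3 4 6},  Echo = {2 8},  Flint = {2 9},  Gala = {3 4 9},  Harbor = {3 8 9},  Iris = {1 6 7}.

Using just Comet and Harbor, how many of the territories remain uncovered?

Union of Comet, Harbor = {3, 4, 6, 8, 9}.
Not covered: 1, 2, 5, 7 — 4 territories.

4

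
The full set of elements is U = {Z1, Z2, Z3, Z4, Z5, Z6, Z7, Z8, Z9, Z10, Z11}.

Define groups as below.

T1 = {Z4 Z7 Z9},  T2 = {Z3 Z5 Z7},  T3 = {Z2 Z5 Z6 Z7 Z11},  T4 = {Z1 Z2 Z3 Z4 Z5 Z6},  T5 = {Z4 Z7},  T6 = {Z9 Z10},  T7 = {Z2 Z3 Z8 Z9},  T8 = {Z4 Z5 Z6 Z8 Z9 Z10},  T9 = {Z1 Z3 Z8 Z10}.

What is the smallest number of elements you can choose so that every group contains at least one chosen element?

3

Take H = {Z3, Z7, Z10}. Each listed group contains at least one of these, so H is a hitting set of size 3.
No choice of 2 elements meets every group, so 3 is the minimum.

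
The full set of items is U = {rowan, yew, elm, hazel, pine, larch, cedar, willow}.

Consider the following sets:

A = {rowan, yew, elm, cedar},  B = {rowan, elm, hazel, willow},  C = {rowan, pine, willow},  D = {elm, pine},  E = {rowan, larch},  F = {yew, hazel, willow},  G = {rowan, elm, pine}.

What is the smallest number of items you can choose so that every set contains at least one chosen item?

H = {elm, larch, willow} meets every set (each contains at least one member of H), and |H| = 3.
The sets D, E, F are pairwise disjoint, so any hitting set needs a separate item for each — at least 3. Hence 3 is optimal.

3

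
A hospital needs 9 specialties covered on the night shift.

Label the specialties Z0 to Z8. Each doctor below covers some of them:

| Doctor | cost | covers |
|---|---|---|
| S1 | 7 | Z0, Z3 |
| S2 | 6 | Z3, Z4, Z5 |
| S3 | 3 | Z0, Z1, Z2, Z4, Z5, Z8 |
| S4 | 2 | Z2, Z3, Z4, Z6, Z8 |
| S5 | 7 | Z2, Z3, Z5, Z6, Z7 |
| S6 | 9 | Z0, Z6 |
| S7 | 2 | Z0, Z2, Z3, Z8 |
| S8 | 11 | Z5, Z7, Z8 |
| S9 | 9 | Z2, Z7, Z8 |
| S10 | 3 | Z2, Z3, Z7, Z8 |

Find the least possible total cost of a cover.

S3, S4, S10 together cover every specialty (S3 ∪ S4 ∪ S10 = {Z0, Z1, Z2, Z3, Z4, Z5, Z6, Z7, Z8}); total cost 3 + 2 + 3 = 8.
No covering selection has total cost below 8.

8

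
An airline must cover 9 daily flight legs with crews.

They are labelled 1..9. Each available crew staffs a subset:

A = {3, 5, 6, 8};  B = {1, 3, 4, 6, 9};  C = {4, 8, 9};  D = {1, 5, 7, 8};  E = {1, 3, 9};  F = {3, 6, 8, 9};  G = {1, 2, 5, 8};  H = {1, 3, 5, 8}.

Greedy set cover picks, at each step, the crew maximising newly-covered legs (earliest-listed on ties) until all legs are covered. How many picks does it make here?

Greedy: pick B (covers 5 new) → pick D (covers 3 new) → pick G (covers 1 new). Total picks: 3.

3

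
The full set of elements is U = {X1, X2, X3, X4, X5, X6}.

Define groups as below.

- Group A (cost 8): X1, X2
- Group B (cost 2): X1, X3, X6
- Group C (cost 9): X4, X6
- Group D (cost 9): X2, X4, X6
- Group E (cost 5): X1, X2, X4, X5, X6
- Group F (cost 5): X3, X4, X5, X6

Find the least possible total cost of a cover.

B, E together cover every element (B ∪ E = {X1, X2, X3, X4, X5, X6}); total cost 2 + 5 = 7.
No covering selection has total cost below 7.

7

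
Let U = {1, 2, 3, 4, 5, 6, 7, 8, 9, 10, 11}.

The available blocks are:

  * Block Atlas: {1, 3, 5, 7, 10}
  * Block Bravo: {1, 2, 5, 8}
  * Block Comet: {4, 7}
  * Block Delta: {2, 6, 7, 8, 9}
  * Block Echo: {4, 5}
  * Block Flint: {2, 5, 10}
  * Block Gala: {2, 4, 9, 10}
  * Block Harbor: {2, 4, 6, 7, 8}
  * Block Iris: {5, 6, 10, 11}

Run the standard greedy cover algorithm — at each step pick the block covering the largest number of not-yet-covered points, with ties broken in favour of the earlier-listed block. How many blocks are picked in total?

4

Greedy: pick Atlas (covers 5 new) → pick Delta (covers 4 new) → pick Comet (covers 1 new) → pick Iris (covers 1 new). Total picks: 4.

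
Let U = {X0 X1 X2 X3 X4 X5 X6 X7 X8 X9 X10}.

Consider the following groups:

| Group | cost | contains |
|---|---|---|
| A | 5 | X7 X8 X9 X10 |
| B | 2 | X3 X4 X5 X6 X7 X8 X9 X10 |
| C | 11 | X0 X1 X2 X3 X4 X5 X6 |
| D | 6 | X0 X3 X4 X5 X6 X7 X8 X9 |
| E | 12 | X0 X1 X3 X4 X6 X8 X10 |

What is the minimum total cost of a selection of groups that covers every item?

13

B, C together cover every item (B ∪ C = {X0, X1, X2, X3, X4, X5, X6, X7, X8, X9, X10}); total cost 2 + 11 = 13.
No covering selection has total cost below 13.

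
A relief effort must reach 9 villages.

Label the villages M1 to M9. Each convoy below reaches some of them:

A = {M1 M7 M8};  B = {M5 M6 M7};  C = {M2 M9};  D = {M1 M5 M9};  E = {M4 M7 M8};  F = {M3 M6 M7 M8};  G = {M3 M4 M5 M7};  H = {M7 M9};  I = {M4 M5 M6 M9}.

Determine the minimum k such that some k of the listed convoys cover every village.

Take {C, D, F, I}. Their union is {M1, M2, M3, M4, M5, M6, M7, M8, M9}, which is all 9 villages.
No 3 of the 9 convoys cover everything (all 84 combinations miss at least one village), so 4 is optimal.

4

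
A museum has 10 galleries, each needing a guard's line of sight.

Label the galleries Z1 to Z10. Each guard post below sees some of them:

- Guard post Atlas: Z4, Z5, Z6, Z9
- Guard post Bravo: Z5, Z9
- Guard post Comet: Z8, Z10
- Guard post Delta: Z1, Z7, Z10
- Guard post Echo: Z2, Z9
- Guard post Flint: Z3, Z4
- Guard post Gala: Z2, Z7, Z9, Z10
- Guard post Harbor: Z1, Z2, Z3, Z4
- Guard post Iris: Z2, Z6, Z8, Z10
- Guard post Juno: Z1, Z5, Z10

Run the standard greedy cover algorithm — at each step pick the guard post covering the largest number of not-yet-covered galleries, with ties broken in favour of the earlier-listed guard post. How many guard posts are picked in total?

4

Greedy: pick Atlas (covers 4 new) → pick Delta (covers 3 new) → pick Harbor (covers 2 new) → pick Comet (covers 1 new). Total picks: 4.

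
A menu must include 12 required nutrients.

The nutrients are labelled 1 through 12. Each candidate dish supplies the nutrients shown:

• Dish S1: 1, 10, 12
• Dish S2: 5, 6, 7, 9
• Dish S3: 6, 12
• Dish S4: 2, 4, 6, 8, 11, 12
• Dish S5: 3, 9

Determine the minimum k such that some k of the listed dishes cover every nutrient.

S1 and S2 and S4 and S5 together: S1 ∪ S2 ∪ S4 ∪ S5 = {1, 2, 3, 4, 5, 6, 7, 8, 9, 10, 11, 12} — every nutrient is covered.
No 3 of the 5 dishes cover everything (all 10 combinations miss at least one nutrient), so 4 is optimal.

4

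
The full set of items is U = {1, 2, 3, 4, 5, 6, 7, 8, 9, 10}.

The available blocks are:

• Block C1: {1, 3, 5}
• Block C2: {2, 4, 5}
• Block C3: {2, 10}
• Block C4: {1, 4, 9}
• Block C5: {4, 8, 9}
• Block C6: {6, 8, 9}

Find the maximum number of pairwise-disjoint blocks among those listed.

3

C1, C3, C6 are pairwise disjoint (C1={1,3,5}; C3={2,10}; C6={6,8,9}).
Every remaining block overlaps one of these, and no 4 of the listed blocks are pairwise disjoint, so 3 is the maximum.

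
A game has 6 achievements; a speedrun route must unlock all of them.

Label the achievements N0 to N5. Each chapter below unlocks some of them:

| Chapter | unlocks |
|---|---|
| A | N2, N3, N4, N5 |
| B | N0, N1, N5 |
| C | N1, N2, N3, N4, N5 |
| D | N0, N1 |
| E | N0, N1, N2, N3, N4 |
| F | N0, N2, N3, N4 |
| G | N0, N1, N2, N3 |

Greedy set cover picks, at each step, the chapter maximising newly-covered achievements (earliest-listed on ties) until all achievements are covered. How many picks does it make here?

2

Greedy: pick C (covers 5 new) → pick B (covers 1 new). Total picks: 2.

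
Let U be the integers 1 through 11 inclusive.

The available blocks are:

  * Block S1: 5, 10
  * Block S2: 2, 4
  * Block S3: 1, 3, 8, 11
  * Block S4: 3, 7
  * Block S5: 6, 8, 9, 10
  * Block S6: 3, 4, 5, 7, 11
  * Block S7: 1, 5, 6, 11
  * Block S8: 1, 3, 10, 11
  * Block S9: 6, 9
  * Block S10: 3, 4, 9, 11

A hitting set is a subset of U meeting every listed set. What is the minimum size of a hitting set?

4

The 4 points {2, 3, 6, 10} hit every block.
The blocks S1, S2, S3, S9 are pairwise disjoint, so any hitting set needs a separate point for each — at least 4. Hence 4 is optimal.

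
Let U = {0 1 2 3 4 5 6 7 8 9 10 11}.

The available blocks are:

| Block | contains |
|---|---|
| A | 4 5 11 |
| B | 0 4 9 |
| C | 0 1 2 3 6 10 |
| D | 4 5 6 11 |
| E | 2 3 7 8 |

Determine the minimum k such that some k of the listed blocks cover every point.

B, C, D, and E cover everything between them: the union {0, 1, 2, 3, 4, 5, 6, 7, 8, 9, 10, 11} is all of U.
No 3 of the 5 blocks cover everything (all 10 combinations miss at least one point), so 4 is optimal.

4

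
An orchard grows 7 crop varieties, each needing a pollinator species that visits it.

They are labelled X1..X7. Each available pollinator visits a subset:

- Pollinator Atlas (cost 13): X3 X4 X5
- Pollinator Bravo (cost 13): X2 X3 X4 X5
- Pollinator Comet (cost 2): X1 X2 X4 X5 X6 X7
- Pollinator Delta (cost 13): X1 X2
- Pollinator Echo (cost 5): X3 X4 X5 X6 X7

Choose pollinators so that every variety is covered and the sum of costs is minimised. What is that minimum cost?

7

Comet, Echo together cover every variety (Comet ∪ Echo = {X1, X2, X3, X4, X5, X6, X7}); total cost 2 + 5 = 7.
No covering selection has total cost below 7.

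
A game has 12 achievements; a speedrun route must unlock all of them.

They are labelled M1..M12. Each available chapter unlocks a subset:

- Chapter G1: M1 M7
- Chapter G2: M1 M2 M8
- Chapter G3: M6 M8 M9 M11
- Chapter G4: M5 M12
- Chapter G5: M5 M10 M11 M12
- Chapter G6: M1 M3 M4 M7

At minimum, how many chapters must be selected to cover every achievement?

4

G2 and G3 and G5 and G6 together: G2 ∪ G3 ∪ G5 ∪ G6 = {M1, M2, M3, M4, M5, M6, M7, M8, M9, M10, M11, M12} — every achievement is covered.
Only G2 contains M2, so G2 is forced; the remaining 9 achievements need at least 3 more chapters (each remaining chapter adds at most 4) — so at least 4 chapters are needed, and 4 is optimal.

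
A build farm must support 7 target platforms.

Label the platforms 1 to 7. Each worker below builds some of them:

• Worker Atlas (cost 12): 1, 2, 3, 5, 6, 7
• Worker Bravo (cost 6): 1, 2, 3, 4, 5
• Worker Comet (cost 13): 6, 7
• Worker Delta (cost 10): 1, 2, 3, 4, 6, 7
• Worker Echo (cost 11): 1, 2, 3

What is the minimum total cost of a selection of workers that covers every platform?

16

Bravo, Delta together cover every platform (Bravo ∪ Delta = {1, 2, 3, 4, 5, 6, 7}); total cost 6 + 10 = 16.
No covering selection has total cost below 16.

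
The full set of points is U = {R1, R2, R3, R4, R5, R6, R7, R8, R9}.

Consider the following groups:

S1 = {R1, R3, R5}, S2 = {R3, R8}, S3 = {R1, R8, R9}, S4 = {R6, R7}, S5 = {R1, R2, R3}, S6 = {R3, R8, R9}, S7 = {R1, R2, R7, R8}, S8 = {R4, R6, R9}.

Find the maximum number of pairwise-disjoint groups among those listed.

2

S2, S8 are pairwise disjoint (S2={R3,R8}; S8={R4,R6,R9}).
Every remaining group overlaps one of these, and no 3 of the listed groups are pairwise disjoint, so 2 is the maximum.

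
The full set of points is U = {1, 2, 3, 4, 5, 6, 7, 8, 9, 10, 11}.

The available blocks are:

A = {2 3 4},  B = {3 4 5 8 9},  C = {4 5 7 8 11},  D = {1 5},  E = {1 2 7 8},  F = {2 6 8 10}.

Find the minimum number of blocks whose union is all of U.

B and C and D and F together: B ∪ C ∪ D ∪ F = {1, 2, 3, 4, 5, 6, 7, 8, 9, 10, 11} — every point is covered.
No 3 of the 6 blocks cover everything (all 20 combinations miss at least one point), so 4 is optimal.

4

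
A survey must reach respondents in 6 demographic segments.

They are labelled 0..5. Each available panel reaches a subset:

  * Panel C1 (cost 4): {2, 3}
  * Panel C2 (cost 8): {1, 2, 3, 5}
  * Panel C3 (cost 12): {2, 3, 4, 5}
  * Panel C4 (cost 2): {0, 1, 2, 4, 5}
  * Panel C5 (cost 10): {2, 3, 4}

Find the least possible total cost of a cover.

6

C1, C4 together cover every segment (C1 ∪ C4 = {0, 1, 2, 3, 4, 5}); total cost 4 + 2 = 6.
No covering selection has total cost below 6.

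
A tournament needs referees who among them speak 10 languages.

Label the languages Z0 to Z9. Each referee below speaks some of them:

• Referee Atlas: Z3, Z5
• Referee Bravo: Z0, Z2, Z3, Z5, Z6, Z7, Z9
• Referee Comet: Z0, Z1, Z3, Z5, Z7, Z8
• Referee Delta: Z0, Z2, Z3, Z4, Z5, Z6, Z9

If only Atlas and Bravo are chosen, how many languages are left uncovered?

Union of Atlas, Bravo = {Z0, Z2, Z3, Z5, Z6, Z7, Z9}.
Not covered: Z1, Z4, Z8 — 3 languages.

3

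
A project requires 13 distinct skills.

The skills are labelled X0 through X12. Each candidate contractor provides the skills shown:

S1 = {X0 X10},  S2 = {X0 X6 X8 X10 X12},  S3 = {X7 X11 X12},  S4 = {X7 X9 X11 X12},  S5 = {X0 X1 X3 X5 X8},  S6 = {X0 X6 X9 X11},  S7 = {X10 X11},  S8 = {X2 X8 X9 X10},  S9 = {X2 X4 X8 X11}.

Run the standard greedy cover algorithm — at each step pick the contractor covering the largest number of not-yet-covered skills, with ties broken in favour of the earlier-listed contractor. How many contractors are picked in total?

Greedy: pick S2 (covers 5 new) → pick S4 (covers 3 new) → pick S5 (covers 3 new) → pick S9 (covers 2 new). Total picks: 4.

4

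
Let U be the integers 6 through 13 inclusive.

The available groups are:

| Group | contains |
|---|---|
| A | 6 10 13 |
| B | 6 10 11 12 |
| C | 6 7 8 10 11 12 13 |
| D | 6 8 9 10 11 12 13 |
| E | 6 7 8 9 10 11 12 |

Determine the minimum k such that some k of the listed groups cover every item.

2

Take {C, D}. Their union is {6, 7, 8, 9, 10, 11, 12, 13}, which is all 8 items.
No single group has all 8 items (the largest, C, has 7), so 2 is optimal.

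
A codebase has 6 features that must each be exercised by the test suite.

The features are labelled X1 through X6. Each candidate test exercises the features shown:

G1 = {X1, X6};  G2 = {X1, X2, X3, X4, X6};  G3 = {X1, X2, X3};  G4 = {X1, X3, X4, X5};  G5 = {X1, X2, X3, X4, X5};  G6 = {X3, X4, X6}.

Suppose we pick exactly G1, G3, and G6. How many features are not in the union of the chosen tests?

Union of G1, G3, G6 = {X1, X2, X3, X4, X6}.
Not covered: X5 — 1 feature.

1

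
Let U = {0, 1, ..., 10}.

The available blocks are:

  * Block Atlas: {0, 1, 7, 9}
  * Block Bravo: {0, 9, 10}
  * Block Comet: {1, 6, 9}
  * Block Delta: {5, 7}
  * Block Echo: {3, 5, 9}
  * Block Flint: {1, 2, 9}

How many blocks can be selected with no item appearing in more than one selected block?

2

Comet, Delta are pairwise disjoint (Comet={1,6,9}; Delta={5,7}).
Every remaining block overlaps one of these, and no 3 of the listed blocks are pairwise disjoint, so 2 is the maximum.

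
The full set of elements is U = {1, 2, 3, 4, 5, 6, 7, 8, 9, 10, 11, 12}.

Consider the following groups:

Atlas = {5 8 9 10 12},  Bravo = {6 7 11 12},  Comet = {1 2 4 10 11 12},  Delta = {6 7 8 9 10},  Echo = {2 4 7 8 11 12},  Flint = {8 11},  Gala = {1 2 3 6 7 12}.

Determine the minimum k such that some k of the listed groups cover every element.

Take {Atlas, Echo, Gala}. Their union is {1, 2, 3, 4, 5, 6, 7, 8, 9, 10, 11, 12}, which is all 12 elements.
Only Gala contains 3, so Gala is forced; the remaining 6 elements need at least 2 more groups (each remaining group adds at most 4) — so at least 3 groups are needed, and 3 is optimal.

3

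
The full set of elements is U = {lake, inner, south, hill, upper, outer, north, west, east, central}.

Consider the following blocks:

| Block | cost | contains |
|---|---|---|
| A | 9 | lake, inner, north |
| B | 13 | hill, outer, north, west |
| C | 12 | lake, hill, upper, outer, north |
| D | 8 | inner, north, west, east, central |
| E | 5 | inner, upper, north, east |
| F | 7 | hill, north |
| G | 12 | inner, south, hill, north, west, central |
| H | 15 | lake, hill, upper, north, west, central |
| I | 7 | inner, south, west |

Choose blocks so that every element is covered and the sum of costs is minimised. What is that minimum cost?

27

C, D, I together cover every element (C ∪ D ∪ I = {lake, inner, south, hill, upper, outer, north, west, east, central}); total cost 12 + 8 + 7 = 27.
The greedy pick E, G, C costs 29; no covering selection beats 27.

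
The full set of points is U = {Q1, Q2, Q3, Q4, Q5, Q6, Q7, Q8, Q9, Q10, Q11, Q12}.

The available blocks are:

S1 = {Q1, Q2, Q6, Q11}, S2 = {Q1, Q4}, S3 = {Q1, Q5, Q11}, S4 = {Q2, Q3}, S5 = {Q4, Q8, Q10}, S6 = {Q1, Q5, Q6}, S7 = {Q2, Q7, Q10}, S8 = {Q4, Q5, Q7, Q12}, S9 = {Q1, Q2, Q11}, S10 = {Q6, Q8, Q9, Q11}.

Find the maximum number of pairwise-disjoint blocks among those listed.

S2, S7, S10 are pairwise disjoint (S2={Q1,Q4}; S7={Q2,Q7,Q10}; S10={Q6,Q8,Q9,Q11}).
Every remaining block overlaps one of these, and no 4 of the listed blocks are pairwise disjoint, so 3 is the maximum.

3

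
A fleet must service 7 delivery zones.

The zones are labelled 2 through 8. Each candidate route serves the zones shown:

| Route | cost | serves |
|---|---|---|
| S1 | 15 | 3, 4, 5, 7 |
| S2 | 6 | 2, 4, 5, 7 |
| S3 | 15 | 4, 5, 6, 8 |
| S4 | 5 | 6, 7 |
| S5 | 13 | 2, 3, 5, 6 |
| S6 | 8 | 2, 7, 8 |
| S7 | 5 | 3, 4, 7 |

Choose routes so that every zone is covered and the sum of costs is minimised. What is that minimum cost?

S2, S4, S6, S7 together cover every zone (S2 ∪ S4 ∪ S6 ∪ S7 = {2, 3, 4, 5, 6, 7, 8}); total cost 6 + 5 + 8 + 5 = 24.
No covering selection has total cost below 24.

24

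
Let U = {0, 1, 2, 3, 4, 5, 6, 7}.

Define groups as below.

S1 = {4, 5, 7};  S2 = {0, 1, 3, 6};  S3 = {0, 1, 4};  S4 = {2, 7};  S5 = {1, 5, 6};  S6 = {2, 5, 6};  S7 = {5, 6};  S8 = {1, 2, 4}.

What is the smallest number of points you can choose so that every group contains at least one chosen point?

3

Take H = {0, 2, 5}. Each listed group contains at least one of these, so H is a hitting set of size 3.
The groups S3, S4, S7 are pairwise disjoint, so any hitting set needs a separate point for each — at least 3. Hence 3 is optimal.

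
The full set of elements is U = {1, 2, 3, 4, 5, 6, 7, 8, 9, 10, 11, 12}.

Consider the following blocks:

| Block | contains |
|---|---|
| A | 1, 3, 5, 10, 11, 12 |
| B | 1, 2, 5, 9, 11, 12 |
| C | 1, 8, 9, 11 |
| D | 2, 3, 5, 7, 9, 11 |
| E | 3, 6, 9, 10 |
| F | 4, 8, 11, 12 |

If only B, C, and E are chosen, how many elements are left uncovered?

2

Union of B, C, E = {1, 2, 3, 5, 6, 8, 9, 10, 11, 12}.
Not covered: 4, 7 — 2 elements.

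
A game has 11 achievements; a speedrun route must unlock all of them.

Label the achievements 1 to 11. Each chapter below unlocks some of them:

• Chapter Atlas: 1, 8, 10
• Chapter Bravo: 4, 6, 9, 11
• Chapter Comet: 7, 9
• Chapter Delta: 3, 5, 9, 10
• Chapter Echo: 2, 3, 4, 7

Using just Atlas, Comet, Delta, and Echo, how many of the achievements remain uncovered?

2

Union of Atlas, Comet, Delta, Echo = {1, 2, 3, 4, 5, 7, 8, 9, 10}.
Not covered: 6, 11 — 2 achievements.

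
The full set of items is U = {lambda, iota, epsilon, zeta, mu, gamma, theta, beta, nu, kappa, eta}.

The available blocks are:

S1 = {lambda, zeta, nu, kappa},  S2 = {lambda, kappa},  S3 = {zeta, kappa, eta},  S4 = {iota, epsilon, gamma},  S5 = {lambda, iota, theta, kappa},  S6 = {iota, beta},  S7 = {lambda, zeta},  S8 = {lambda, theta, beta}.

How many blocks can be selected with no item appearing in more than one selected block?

S3, S4, S8 are pairwise disjoint (S3={zeta,kappa,eta}; S4={iota,epsilon,gamma}; S8={lambda,theta,beta}).
Every remaining block overlaps one of these, and no 4 of the listed blocks are pairwise disjoint, so 3 is the maximum.

3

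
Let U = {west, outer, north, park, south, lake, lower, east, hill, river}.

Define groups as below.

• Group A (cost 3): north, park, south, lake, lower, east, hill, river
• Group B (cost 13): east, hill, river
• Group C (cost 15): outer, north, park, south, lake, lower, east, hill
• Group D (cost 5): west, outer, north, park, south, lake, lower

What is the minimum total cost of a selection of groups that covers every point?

A, D together cover every point (A ∪ D = {west, outer, north, park, south, lake, lower, east, hill, river}); total cost 3 + 5 = 8.
No covering selection has total cost below 8.

8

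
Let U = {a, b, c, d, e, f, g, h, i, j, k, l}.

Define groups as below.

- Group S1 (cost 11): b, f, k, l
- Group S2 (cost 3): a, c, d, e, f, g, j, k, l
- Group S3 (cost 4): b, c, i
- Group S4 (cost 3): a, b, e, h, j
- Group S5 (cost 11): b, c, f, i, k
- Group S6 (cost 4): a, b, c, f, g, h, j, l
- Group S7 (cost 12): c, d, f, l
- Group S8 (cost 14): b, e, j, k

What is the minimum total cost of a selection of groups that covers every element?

10

S2, S3, S4 together cover every element (S2 ∪ S3 ∪ S4 = {a, b, c, d, e, f, g, h, i, j, k, l}); total cost 3 + 4 + 3 = 10.
No covering selection has total cost below 10.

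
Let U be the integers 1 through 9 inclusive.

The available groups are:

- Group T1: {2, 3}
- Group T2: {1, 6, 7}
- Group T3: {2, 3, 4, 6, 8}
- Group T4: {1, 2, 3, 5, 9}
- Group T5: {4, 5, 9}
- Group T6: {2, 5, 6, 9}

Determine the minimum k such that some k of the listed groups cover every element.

3

Take {T2, T3, T4}. Their union is {1, 2, 3, 4, 5, 6, 7, 8, 9}, which is all 9 elements.
Only T2 contains 7, so T2 is forced; the remaining 6 elements need at least 2 more groups (each remaining group adds at most 4) — so at least 3 groups are needed, and 3 is optimal.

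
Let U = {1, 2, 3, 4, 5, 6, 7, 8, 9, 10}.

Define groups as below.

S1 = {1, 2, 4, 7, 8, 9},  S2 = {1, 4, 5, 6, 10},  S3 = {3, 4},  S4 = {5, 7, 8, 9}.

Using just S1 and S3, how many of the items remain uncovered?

3

Union of S1, S3 = {1, 2, 3, 4, 7, 8, 9}.
Not covered: 5, 6, 10 — 3 items.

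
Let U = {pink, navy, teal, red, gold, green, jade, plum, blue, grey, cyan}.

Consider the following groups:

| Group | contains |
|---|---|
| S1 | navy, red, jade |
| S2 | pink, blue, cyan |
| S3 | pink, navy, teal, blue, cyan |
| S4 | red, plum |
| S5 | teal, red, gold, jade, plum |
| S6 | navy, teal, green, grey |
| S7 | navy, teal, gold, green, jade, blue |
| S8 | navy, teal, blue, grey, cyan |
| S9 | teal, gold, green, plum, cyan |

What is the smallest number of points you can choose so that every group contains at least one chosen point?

3

Take H = {navy, plum, blue}. Each listed group contains at least one of these, so H is a hitting set of size 3.
The groups S2, S4, S6 are pairwise disjoint, so any hitting set needs a separate point for each — at least 3. Hence 3 is optimal.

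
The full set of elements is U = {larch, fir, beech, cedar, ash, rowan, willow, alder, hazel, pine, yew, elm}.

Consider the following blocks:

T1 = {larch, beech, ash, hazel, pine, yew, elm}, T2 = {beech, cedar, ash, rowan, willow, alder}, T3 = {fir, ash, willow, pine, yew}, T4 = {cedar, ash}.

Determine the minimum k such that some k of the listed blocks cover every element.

T1, T2, and T3 cover everything between them: the union {larch, fir, beech, cedar, ash, rowan, willow, alder, hazel, pine, yew, elm} is all of U.
Only T1 contains larch, so T1 is forced; the remaining 5 elements need at least 2 more blocks (each remaining block adds at most 4) — so at least 3 blocks are needed, and 3 is optimal.

3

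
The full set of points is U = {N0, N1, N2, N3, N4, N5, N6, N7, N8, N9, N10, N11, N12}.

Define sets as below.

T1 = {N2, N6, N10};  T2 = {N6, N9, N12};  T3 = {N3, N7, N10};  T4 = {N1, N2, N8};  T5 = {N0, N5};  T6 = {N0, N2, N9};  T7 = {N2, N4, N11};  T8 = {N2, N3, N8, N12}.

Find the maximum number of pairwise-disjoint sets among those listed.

T2, T3, T5, T7 are pairwise disjoint (T2={N6,N9,N12}; T3={N3,N7,N10}; T5={N0,N5}; T7={N2,N4,N11}).
Every remaining set overlaps one of these, and no 5 of the listed sets are pairwise disjoint, so 4 is the maximum.

4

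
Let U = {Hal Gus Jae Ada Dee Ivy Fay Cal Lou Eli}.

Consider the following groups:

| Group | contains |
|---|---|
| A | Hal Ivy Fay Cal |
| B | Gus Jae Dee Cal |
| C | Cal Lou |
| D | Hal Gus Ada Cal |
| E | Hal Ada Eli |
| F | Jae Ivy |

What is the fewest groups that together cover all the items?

A and B and C and E together: A ∪ B ∪ C ∪ E = {Hal, Gus, Jae, Ada, Dee, Ivy, Fay, Cal, Lou, Eli} — every item is covered.
Only C contains Lou, so C is forced; the remaining 8 items need at least 3 more groups (each remaining group adds at most 3) — so at least 4 groups are needed, and 4 is optimal.

4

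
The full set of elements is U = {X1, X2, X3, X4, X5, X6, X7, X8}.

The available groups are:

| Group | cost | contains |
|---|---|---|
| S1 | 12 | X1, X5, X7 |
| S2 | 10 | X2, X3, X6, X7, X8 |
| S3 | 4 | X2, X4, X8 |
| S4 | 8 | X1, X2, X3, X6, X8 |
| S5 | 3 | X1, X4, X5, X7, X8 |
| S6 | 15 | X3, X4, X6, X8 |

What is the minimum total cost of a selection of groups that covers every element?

S4, S5 together cover every element (S4 ∪ S5 = {X1, X2, X3, X4, X5, X6, X7, X8}); total cost 8 + 3 = 11.
No covering selection has total cost below 11.

11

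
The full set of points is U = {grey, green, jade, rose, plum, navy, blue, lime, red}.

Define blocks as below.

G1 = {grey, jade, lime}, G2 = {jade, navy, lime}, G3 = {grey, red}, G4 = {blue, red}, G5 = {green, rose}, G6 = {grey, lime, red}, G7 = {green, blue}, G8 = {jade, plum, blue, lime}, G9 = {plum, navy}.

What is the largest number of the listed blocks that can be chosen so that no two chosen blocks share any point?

4

G1, G4, G5, G9 are pairwise disjoint (G1={grey,jade,lime}; G4={blue,red}; G5={green,rose}; G9={plum,navy}).
Every remaining block overlaps one of these, and no 5 of the listed blocks are pairwise disjoint, so 4 is the maximum.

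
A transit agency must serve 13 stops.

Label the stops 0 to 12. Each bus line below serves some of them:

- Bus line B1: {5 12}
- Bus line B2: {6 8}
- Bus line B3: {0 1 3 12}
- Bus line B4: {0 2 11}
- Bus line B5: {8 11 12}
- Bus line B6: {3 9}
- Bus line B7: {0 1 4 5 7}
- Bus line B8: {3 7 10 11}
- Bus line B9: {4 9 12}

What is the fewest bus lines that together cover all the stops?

B2 and B4 and B7 and B8 and B9 together: B2 ∪ B4 ∪ B7 ∪ B8 ∪ B9 = {0, 1, 2, 3, 4, 5, 6, 7, 8, 9, 10, 11, 12} — every stop is covered.
No 4 of the 9 bus lines cover everything (all 126 combinations miss at least one stop), so 5 is optimal.

5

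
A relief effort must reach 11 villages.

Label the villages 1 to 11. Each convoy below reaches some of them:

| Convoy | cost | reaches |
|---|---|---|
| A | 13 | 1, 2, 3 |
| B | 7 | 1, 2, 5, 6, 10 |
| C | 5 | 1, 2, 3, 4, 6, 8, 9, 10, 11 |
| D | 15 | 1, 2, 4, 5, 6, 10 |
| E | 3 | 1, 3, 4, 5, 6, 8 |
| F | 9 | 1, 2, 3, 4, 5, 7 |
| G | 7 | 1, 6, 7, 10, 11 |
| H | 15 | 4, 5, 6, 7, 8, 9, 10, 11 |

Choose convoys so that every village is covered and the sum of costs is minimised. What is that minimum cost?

C, F together cover every village (C ∪ F = {1, 2, 3, 4, 5, 6, 7, 8, 9, 10, 11}); total cost 5 + 9 = 14.
The greedy pick E, C, G costs 15; no covering selection beats 14.

14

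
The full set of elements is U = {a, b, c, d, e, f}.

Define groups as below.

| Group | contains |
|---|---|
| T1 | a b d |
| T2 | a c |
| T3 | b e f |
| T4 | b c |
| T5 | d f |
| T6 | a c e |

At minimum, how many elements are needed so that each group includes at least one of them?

3

The 3 elements {c, d, e} hit every group.
No choice of 2 elements meets every group, so 3 is the minimum.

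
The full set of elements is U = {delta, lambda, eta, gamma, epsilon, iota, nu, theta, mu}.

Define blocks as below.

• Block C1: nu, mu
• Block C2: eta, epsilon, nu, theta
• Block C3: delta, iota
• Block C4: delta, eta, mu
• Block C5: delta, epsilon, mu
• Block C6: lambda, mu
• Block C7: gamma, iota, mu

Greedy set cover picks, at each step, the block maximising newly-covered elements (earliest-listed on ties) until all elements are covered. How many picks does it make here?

4

Greedy: pick C2 (covers 4 new) → pick C7 (covers 3 new) → pick C3 (covers 1 new) → pick C6 (covers 1 new). Total picks: 4.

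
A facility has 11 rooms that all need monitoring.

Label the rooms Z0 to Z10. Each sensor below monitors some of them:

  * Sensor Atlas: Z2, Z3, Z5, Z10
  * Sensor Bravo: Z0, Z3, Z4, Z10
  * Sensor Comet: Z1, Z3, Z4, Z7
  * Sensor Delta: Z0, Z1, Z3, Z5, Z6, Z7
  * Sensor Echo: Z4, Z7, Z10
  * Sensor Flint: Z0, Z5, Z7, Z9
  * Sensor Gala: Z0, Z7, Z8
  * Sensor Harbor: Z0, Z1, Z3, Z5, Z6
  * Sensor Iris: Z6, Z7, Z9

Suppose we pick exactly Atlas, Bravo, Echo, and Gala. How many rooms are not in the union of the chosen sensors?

Union of Atlas, Bravo, Echo, Gala = {Z0, Z2, Z3, Z4, Z5, Z7, Z8, Z10}.
Not covered: Z1, Z6, Z9 — 3 rooms.

3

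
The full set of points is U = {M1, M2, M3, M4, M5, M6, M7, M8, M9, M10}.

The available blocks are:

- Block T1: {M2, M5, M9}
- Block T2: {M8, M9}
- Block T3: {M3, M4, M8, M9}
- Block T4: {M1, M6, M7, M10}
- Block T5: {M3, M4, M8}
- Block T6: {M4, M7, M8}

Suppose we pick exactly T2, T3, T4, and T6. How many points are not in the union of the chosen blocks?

Union of T2, T3, T4, T6 = {M1, M3, M4, M6, M7, M8, M9, M10}.
Not covered: M2, M5 — 2 points.

2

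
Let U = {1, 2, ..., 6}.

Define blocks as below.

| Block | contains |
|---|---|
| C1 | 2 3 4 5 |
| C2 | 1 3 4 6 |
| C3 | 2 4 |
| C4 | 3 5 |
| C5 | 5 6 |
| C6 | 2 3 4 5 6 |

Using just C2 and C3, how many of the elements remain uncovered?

1

Union of C2, C3 = {1, 2, 3, 4, 6}.
Not covered: 5 — 1 element.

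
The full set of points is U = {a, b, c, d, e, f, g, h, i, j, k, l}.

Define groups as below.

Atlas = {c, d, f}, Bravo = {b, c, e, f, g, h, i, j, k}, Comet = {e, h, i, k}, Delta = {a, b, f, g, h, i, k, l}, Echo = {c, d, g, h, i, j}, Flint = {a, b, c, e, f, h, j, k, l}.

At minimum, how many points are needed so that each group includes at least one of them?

Take T = {f, h}. Each listed group contains at least one of these, so T is a hitting set of size 2.
The groups Atlas, Comet are pairwise disjoint, so any hitting set needs a separate point for each — at least 2. Hence 2 is optimal.

2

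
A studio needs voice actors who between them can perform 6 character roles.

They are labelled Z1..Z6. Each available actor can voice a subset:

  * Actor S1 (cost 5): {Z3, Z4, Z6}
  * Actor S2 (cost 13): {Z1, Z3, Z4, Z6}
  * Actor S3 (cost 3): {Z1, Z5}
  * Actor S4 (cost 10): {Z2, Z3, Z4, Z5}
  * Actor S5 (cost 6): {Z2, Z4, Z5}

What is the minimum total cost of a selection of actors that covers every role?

S1, S3, S5 together cover every role (S1 ∪ S3 ∪ S5 = {Z1, Z2, Z3, Z4, Z5, Z6}); total cost 5 + 3 + 6 = 14.
No covering selection has total cost below 14.

14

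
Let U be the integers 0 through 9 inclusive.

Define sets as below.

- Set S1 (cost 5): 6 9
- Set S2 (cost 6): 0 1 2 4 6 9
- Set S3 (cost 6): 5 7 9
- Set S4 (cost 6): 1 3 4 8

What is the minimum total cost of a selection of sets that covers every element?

18

S2, S3, S4 together cover every element (S2 ∪ S3 ∪ S4 = {0, 1, 2, 3, 4, 5, 6, 7, 8, 9}); total cost 6 + 6 + 6 = 18.
No covering selection has total cost below 18.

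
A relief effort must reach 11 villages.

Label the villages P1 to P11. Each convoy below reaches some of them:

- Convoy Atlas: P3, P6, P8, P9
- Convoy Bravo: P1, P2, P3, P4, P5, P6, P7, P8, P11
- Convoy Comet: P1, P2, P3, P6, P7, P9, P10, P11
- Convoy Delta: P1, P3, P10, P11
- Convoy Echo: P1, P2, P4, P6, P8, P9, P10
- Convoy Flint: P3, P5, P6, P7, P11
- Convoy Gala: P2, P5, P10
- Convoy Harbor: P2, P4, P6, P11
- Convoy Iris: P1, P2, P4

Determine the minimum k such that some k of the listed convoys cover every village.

Take {Bravo, Echo}. Their union is {P1, P2, P3, P4, P5, P6, P7, P8, P9, P10, P11}, which is all 11 villages.
No single convoy has all 11 villages (the largest, Bravo, has 9), so 2 is optimal.

2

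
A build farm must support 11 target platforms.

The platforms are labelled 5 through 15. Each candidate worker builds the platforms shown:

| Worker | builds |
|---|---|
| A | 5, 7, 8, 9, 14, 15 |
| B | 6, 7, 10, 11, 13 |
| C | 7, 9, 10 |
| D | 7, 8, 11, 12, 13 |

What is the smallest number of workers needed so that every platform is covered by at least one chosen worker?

3

Take {A, B, D}. Their union is {5, 6, 7, 8, 9, 10, 11, 12, 13, 14, 15}, which is all 11 platforms.
Only A contains 5, so A is forced; the remaining 5 platforms need at least 2 more workers (each remaining worker adds at most 4) — so at least 3 workers are needed, and 3 is optimal.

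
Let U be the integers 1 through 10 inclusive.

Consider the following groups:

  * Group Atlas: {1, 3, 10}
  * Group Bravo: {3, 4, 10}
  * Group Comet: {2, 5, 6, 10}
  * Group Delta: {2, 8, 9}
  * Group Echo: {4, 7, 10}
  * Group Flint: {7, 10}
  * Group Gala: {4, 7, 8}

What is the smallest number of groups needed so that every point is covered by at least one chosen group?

Atlas, Comet, Delta, and Echo cover everything between them: the union {1, 2, 3, 4, 5, 6, 7, 8, 9, 10} is all of U.
Only Atlas contains 1, so Atlas is forced; the remaining 7 points need at least 3 more groups (each remaining group adds at most 3) — so at least 4 groups are needed, and 4 is optimal.

4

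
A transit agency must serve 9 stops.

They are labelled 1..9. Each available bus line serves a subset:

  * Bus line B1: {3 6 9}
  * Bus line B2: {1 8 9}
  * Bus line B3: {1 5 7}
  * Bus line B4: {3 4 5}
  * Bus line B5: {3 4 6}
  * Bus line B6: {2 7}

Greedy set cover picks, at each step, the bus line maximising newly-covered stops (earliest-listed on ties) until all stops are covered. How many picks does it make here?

5

Greedy: pick B1 (covers 3 new) → pick B3 (covers 3 new) → pick B2 (covers 1 new) → pick B4 (covers 1 new) → pick B6 (covers 1 new). Total picks: 5.
(The true minimum cover uses only 4 bus lines, so greedy is not optimal here.)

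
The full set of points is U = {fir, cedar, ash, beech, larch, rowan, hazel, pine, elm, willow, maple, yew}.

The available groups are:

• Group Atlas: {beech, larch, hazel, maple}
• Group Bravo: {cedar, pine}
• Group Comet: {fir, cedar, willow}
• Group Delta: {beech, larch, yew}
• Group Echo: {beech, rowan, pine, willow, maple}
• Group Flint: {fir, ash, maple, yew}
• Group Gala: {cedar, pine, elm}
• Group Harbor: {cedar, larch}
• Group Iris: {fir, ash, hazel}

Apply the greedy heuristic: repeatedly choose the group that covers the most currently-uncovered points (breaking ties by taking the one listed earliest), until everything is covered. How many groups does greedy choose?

Greedy: pick Echo (covers 5 new) → pick Flint (covers 3 new) → pick Atlas (covers 2 new) → pick Gala (covers 2 new). Total picks: 4.

4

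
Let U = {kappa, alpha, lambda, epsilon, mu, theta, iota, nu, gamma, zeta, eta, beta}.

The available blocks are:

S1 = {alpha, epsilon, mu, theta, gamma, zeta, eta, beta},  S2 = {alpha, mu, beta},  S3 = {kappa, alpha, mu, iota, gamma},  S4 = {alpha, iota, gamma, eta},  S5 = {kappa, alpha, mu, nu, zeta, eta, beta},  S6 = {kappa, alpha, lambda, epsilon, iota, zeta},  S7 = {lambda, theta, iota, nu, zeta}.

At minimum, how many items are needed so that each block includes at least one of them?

H = {iota, beta} meets every block (each contains at least one member of H), and |H| = 2.
The blocks S2, S7 are pairwise disjoint, so any hitting set needs a separate item for each — at least 2. Hence 2 is optimal.

2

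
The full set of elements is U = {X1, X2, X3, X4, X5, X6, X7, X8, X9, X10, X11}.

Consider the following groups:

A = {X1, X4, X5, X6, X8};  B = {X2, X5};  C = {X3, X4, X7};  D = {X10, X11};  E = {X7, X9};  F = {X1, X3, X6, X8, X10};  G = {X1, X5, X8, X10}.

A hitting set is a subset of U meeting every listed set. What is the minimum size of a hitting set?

3

Take H = {X5, X7, X10}. Each listed group contains at least one of these, so H is a hitting set of size 3.
The groups A, D, E are pairwise disjoint, so any hitting set needs a separate element for each — at least 3. Hence 3 is optimal.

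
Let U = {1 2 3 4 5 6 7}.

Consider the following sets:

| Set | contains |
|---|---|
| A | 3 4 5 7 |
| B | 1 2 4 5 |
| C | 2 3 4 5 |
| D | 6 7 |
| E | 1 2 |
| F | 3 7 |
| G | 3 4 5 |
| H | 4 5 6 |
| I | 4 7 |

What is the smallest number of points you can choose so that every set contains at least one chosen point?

T = {2, 4, 7} meets every set (each contains at least one member of T), and |T| = 3.
The sets D, E, G are pairwise disjoint, so any hitting set needs a separate point for each — at least 3. Hence 3 is optimal.

3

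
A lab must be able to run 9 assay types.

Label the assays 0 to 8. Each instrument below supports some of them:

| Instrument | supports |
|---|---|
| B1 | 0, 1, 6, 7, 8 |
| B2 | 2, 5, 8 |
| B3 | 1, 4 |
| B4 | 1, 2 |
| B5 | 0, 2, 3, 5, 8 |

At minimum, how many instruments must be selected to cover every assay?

3

Take {B1, B3, B5}. Their union is {0, 1, 2, 3, 4, 5, 6, 7, 8}, which is all 9 assays.
Only B5 contains 3, so B5 is forced; the remaining 4 assays need at least 2 more instruments (each remaining instrument adds at most 3) — so at least 3 instruments are needed, and 3 is optimal.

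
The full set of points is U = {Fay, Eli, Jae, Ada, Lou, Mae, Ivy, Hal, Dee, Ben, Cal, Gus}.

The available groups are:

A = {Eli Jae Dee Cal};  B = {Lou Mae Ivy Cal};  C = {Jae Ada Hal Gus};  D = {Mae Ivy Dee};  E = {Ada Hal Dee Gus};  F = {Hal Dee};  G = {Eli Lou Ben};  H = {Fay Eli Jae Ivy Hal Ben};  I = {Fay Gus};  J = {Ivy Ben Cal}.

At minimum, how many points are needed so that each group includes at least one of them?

T = {Eli, Dee, Cal, Gus} meets every group (each contains at least one member of T), and |T| = 4.
No choice of 3 points meets every group, so 4 is the minimum.

4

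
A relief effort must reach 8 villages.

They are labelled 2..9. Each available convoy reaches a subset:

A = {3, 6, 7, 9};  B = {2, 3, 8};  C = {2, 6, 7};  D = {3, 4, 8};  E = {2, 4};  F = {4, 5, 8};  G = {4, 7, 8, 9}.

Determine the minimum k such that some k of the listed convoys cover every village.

Take {A, C, F}. Their union is {2, 3, 4, 5, 6, 7, 8, 9}, which is all 8 villages.
Only F contains 5, so F is forced; the remaining 5 villages need at least 2 more convoys (each remaining convoy adds at most 4) — so at least 3 convoys are needed, and 3 is optimal.

3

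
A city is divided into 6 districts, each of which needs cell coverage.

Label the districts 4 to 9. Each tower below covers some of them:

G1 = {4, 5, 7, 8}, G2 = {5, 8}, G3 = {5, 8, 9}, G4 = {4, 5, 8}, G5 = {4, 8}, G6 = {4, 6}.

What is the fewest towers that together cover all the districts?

3

Take {G1, G3, G6}. Their union is {4, 5, 6, 7, 8, 9}, which is all 6 districts.
Only G6 contains 6, so G6 is forced; the remaining 4 districts need at least 2 more towers (each remaining tower adds at most 3) — so at least 3 towers are needed, and 3 is optimal.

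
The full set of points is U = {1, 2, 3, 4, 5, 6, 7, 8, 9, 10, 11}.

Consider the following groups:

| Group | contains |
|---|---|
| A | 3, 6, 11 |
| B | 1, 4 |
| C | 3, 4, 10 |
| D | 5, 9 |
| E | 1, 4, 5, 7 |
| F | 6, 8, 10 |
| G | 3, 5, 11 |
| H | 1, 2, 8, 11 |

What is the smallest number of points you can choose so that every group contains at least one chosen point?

T = {1, 9, 10, 11} meets every group (each contains at least one member of T), and |T| = 4.
No choice of 3 points meets every group, so 4 is the minimum.

4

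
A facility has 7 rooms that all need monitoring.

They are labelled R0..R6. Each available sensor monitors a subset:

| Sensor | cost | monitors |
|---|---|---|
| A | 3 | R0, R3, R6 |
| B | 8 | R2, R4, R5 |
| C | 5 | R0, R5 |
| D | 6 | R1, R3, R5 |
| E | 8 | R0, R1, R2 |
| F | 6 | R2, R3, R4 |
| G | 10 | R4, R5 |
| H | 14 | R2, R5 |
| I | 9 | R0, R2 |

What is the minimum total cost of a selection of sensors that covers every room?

15

A, D, F together cover every room (A ∪ D ∪ F = {R0, R1, R2, R3, R4, R5, R6}); total cost 3 + 6 + 6 = 15.
The greedy pick A, B, D costs 17; no covering selection beats 15.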